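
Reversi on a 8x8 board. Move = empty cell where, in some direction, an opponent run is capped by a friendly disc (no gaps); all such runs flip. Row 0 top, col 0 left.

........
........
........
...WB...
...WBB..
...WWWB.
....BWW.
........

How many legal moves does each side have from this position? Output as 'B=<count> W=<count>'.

Answer: B=12 W=11

Derivation:
-- B to move --
(2,2): flips 1 -> legal
(2,3): no bracket -> illegal
(2,4): no bracket -> illegal
(3,2): flips 1 -> legal
(4,2): flips 2 -> legal
(4,6): flips 1 -> legal
(5,2): flips 4 -> legal
(5,7): no bracket -> illegal
(6,2): flips 1 -> legal
(6,3): flips 1 -> legal
(6,7): flips 2 -> legal
(7,4): flips 1 -> legal
(7,5): flips 2 -> legal
(7,6): flips 1 -> legal
(7,7): flips 2 -> legal
B mobility = 12
-- W to move --
(2,3): no bracket -> illegal
(2,4): flips 2 -> legal
(2,5): flips 1 -> legal
(3,5): flips 3 -> legal
(3,6): flips 1 -> legal
(4,6): flips 3 -> legal
(4,7): flips 1 -> legal
(5,7): flips 1 -> legal
(6,3): flips 1 -> legal
(6,7): no bracket -> illegal
(7,3): flips 1 -> legal
(7,4): flips 1 -> legal
(7,5): flips 1 -> legal
W mobility = 11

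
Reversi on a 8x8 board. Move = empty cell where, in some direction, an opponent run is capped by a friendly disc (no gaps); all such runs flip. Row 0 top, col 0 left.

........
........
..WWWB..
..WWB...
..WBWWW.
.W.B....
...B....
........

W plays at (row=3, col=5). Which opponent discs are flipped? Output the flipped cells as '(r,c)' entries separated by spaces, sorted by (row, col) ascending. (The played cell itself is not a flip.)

Dir NW: first cell 'W' (not opp) -> no flip
Dir N: opp run (2,5), next='.' -> no flip
Dir NE: first cell '.' (not opp) -> no flip
Dir W: opp run (3,4) capped by W -> flip
Dir E: first cell '.' (not opp) -> no flip
Dir SW: first cell 'W' (not opp) -> no flip
Dir S: first cell 'W' (not opp) -> no flip
Dir SE: first cell 'W' (not opp) -> no flip

Answer: (3,4)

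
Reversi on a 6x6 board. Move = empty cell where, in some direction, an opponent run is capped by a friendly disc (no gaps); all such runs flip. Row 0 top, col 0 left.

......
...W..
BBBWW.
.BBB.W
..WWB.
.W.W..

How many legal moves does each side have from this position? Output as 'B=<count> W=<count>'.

Answer: B=8 W=5

Derivation:
-- B to move --
(0,2): no bracket -> illegal
(0,3): flips 2 -> legal
(0,4): flips 1 -> legal
(1,2): no bracket -> illegal
(1,4): flips 1 -> legal
(1,5): flips 1 -> legal
(2,5): flips 2 -> legal
(3,4): no bracket -> illegal
(4,0): no bracket -> illegal
(4,1): flips 2 -> legal
(4,5): no bracket -> illegal
(5,0): no bracket -> illegal
(5,2): flips 1 -> legal
(5,4): flips 1 -> legal
B mobility = 8
-- W to move --
(1,0): flips 2 -> legal
(1,1): no bracket -> illegal
(1,2): flips 2 -> legal
(3,0): no bracket -> illegal
(3,4): no bracket -> illegal
(4,0): flips 2 -> legal
(4,1): flips 1 -> legal
(4,5): flips 1 -> legal
(5,4): no bracket -> illegal
(5,5): no bracket -> illegal
W mobility = 5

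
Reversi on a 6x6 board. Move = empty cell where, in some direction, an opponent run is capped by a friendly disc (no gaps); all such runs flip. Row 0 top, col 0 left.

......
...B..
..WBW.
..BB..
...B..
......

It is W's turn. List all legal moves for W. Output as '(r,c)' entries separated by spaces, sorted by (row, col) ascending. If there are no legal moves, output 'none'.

(0,2): flips 1 -> legal
(0,3): no bracket -> illegal
(0,4): flips 1 -> legal
(1,2): no bracket -> illegal
(1,4): no bracket -> illegal
(2,1): no bracket -> illegal
(3,1): no bracket -> illegal
(3,4): no bracket -> illegal
(4,1): no bracket -> illegal
(4,2): flips 2 -> legal
(4,4): flips 1 -> legal
(5,2): no bracket -> illegal
(5,3): no bracket -> illegal
(5,4): no bracket -> illegal

Answer: (0,2) (0,4) (4,2) (4,4)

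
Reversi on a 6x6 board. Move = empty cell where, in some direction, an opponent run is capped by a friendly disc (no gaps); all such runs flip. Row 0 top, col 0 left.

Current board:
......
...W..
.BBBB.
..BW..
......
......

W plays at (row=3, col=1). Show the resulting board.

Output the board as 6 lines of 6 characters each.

Answer: ......
...W..
.BWBB.
.WWW..
......
......

Derivation:
Place W at (3,1); scan 8 dirs for brackets.
Dir NW: first cell '.' (not opp) -> no flip
Dir N: opp run (2,1), next='.' -> no flip
Dir NE: opp run (2,2) capped by W -> flip
Dir W: first cell '.' (not opp) -> no flip
Dir E: opp run (3,2) capped by W -> flip
Dir SW: first cell '.' (not opp) -> no flip
Dir S: first cell '.' (not opp) -> no flip
Dir SE: first cell '.' (not opp) -> no flip
All flips: (2,2) (3,2)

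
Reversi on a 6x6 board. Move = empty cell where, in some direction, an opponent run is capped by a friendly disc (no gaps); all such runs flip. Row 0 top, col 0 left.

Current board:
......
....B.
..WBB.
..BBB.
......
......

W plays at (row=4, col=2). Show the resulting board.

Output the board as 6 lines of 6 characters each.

Answer: ......
....B.
..WBB.
..WBB.
..W...
......

Derivation:
Place W at (4,2); scan 8 dirs for brackets.
Dir NW: first cell '.' (not opp) -> no flip
Dir N: opp run (3,2) capped by W -> flip
Dir NE: opp run (3,3) (2,4), next='.' -> no flip
Dir W: first cell '.' (not opp) -> no flip
Dir E: first cell '.' (not opp) -> no flip
Dir SW: first cell '.' (not opp) -> no flip
Dir S: first cell '.' (not opp) -> no flip
Dir SE: first cell '.' (not opp) -> no flip
All flips: (3,2)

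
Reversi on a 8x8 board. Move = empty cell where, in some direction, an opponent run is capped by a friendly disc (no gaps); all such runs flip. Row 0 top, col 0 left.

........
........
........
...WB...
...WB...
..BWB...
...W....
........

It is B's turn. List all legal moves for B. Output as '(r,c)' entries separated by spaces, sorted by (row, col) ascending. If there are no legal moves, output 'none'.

(2,2): flips 1 -> legal
(2,3): no bracket -> illegal
(2,4): no bracket -> illegal
(3,2): flips 2 -> legal
(4,2): flips 1 -> legal
(6,2): flips 1 -> legal
(6,4): no bracket -> illegal
(7,2): flips 1 -> legal
(7,3): no bracket -> illegal
(7,4): flips 1 -> legal

Answer: (2,2) (3,2) (4,2) (6,2) (7,2) (7,4)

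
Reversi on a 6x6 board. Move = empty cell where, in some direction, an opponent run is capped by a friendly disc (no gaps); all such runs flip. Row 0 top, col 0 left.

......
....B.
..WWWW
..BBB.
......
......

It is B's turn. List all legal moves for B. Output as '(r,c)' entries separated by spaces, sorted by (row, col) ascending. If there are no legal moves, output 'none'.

(1,1): flips 1 -> legal
(1,2): flips 2 -> legal
(1,3): flips 1 -> legal
(1,5): flips 1 -> legal
(2,1): no bracket -> illegal
(3,1): no bracket -> illegal
(3,5): no bracket -> illegal

Answer: (1,1) (1,2) (1,3) (1,5)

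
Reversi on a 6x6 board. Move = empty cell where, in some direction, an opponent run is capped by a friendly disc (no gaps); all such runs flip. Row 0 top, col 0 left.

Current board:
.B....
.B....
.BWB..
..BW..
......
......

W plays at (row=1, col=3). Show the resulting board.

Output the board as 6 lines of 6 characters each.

Place W at (1,3); scan 8 dirs for brackets.
Dir NW: first cell '.' (not opp) -> no flip
Dir N: first cell '.' (not opp) -> no flip
Dir NE: first cell '.' (not opp) -> no flip
Dir W: first cell '.' (not opp) -> no flip
Dir E: first cell '.' (not opp) -> no flip
Dir SW: first cell 'W' (not opp) -> no flip
Dir S: opp run (2,3) capped by W -> flip
Dir SE: first cell '.' (not opp) -> no flip
All flips: (2,3)

Answer: .B....
.B.W..
.BWW..
..BW..
......
......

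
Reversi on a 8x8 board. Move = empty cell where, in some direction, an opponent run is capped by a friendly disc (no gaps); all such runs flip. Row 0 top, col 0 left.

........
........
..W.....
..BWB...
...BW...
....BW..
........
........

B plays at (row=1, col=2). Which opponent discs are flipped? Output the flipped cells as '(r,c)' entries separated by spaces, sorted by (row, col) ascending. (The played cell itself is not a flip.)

Dir NW: first cell '.' (not opp) -> no flip
Dir N: first cell '.' (not opp) -> no flip
Dir NE: first cell '.' (not opp) -> no flip
Dir W: first cell '.' (not opp) -> no flip
Dir E: first cell '.' (not opp) -> no flip
Dir SW: first cell '.' (not opp) -> no flip
Dir S: opp run (2,2) capped by B -> flip
Dir SE: first cell '.' (not opp) -> no flip

Answer: (2,2)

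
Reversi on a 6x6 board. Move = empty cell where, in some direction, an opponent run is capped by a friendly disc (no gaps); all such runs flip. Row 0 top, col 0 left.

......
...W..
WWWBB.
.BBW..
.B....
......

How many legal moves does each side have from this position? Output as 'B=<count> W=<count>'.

-- B to move --
(0,2): flips 1 -> legal
(0,3): flips 1 -> legal
(0,4): flips 2 -> legal
(1,0): flips 1 -> legal
(1,1): flips 1 -> legal
(1,2): flips 1 -> legal
(1,4): no bracket -> illegal
(3,0): no bracket -> illegal
(3,4): flips 1 -> legal
(4,2): flips 1 -> legal
(4,3): flips 1 -> legal
(4,4): no bracket -> illegal
B mobility = 9
-- W to move --
(1,2): no bracket -> illegal
(1,4): no bracket -> illegal
(1,5): flips 1 -> legal
(2,5): flips 2 -> legal
(3,0): flips 2 -> legal
(3,4): no bracket -> illegal
(3,5): flips 1 -> legal
(4,0): flips 1 -> legal
(4,2): flips 2 -> legal
(4,3): flips 1 -> legal
(5,0): no bracket -> illegal
(5,1): flips 2 -> legal
(5,2): no bracket -> illegal
W mobility = 8

Answer: B=9 W=8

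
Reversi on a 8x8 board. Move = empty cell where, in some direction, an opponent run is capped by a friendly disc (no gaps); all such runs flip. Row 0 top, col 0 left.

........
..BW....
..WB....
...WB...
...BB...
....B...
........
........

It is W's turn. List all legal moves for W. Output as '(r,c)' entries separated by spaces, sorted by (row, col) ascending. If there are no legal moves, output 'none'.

Answer: (0,2) (1,1) (2,4) (3,5) (5,3) (5,5)

Derivation:
(0,1): no bracket -> illegal
(0,2): flips 1 -> legal
(0,3): no bracket -> illegal
(1,1): flips 1 -> legal
(1,4): no bracket -> illegal
(2,1): no bracket -> illegal
(2,4): flips 1 -> legal
(2,5): no bracket -> illegal
(3,2): no bracket -> illegal
(3,5): flips 1 -> legal
(4,2): no bracket -> illegal
(4,5): no bracket -> illegal
(5,2): no bracket -> illegal
(5,3): flips 1 -> legal
(5,5): flips 1 -> legal
(6,3): no bracket -> illegal
(6,4): no bracket -> illegal
(6,5): no bracket -> illegal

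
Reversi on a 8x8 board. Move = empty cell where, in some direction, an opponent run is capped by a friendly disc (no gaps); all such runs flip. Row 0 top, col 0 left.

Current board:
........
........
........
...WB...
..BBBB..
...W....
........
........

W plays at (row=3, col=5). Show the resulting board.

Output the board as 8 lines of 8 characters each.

Place W at (3,5); scan 8 dirs for brackets.
Dir NW: first cell '.' (not opp) -> no flip
Dir N: first cell '.' (not opp) -> no flip
Dir NE: first cell '.' (not opp) -> no flip
Dir W: opp run (3,4) capped by W -> flip
Dir E: first cell '.' (not opp) -> no flip
Dir SW: opp run (4,4) capped by W -> flip
Dir S: opp run (4,5), next='.' -> no flip
Dir SE: first cell '.' (not opp) -> no flip
All flips: (3,4) (4,4)

Answer: ........
........
........
...WWW..
..BBWB..
...W....
........
........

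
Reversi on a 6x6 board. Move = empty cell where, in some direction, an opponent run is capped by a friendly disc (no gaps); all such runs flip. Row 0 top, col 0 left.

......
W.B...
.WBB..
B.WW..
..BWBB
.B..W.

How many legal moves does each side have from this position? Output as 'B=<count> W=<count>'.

-- B to move --
(0,0): no bracket -> illegal
(0,1): no bracket -> illegal
(1,1): no bracket -> illegal
(2,0): flips 1 -> legal
(2,4): flips 1 -> legal
(3,1): no bracket -> illegal
(3,4): no bracket -> illegal
(4,1): flips 1 -> legal
(5,2): no bracket -> illegal
(5,3): flips 2 -> legal
(5,5): no bracket -> illegal
B mobility = 4
-- W to move --
(0,1): no bracket -> illegal
(0,2): flips 2 -> legal
(0,3): flips 1 -> legal
(1,1): flips 1 -> legal
(1,3): flips 1 -> legal
(1,4): flips 1 -> legal
(2,0): no bracket -> illegal
(2,4): flips 2 -> legal
(3,1): no bracket -> illegal
(3,4): flips 1 -> legal
(3,5): no bracket -> illegal
(4,0): no bracket -> illegal
(4,1): flips 1 -> legal
(5,0): no bracket -> illegal
(5,2): flips 1 -> legal
(5,3): no bracket -> illegal
(5,5): flips 1 -> legal
W mobility = 10

Answer: B=4 W=10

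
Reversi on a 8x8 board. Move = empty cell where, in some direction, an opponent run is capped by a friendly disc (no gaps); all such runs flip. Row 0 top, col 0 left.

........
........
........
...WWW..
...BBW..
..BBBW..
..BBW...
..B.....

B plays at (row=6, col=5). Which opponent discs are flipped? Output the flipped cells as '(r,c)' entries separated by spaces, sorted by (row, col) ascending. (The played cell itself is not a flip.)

Answer: (6,4)

Derivation:
Dir NW: first cell 'B' (not opp) -> no flip
Dir N: opp run (5,5) (4,5) (3,5), next='.' -> no flip
Dir NE: first cell '.' (not opp) -> no flip
Dir W: opp run (6,4) capped by B -> flip
Dir E: first cell '.' (not opp) -> no flip
Dir SW: first cell '.' (not opp) -> no flip
Dir S: first cell '.' (not opp) -> no flip
Dir SE: first cell '.' (not opp) -> no flip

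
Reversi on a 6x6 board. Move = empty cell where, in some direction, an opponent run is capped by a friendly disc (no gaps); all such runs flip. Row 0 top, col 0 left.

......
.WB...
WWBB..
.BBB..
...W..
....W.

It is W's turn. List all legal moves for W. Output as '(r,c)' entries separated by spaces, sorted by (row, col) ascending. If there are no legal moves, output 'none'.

Answer: (0,3) (1,3) (2,4) (4,1) (4,2) (4,4)

Derivation:
(0,1): no bracket -> illegal
(0,2): no bracket -> illegal
(0,3): flips 1 -> legal
(1,3): flips 3 -> legal
(1,4): no bracket -> illegal
(2,4): flips 2 -> legal
(3,0): no bracket -> illegal
(3,4): no bracket -> illegal
(4,0): no bracket -> illegal
(4,1): flips 1 -> legal
(4,2): flips 1 -> legal
(4,4): flips 2 -> legal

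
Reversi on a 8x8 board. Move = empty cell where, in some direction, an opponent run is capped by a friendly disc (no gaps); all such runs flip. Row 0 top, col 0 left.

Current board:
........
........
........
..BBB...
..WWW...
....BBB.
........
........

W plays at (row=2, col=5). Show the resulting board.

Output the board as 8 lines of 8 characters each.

Answer: ........
........
.....W..
..BBW...
..WWW...
....BBB.
........
........

Derivation:
Place W at (2,5); scan 8 dirs for brackets.
Dir NW: first cell '.' (not opp) -> no flip
Dir N: first cell '.' (not opp) -> no flip
Dir NE: first cell '.' (not opp) -> no flip
Dir W: first cell '.' (not opp) -> no flip
Dir E: first cell '.' (not opp) -> no flip
Dir SW: opp run (3,4) capped by W -> flip
Dir S: first cell '.' (not opp) -> no flip
Dir SE: first cell '.' (not opp) -> no flip
All flips: (3,4)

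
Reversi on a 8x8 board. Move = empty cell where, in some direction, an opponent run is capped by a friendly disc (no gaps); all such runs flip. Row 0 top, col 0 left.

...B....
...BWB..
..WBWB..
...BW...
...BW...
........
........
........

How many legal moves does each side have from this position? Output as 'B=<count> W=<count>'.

Answer: B=7 W=10

Derivation:
-- B to move --
(0,4): no bracket -> illegal
(0,5): flips 1 -> legal
(1,1): flips 1 -> legal
(1,2): no bracket -> illegal
(2,1): flips 1 -> legal
(3,1): flips 1 -> legal
(3,2): no bracket -> illegal
(3,5): flips 2 -> legal
(4,5): flips 2 -> legal
(5,3): no bracket -> illegal
(5,4): no bracket -> illegal
(5,5): flips 1 -> legal
B mobility = 7
-- W to move --
(0,2): flips 1 -> legal
(0,4): flips 1 -> legal
(0,5): no bracket -> illegal
(0,6): flips 1 -> legal
(1,2): flips 2 -> legal
(1,6): flips 2 -> legal
(2,6): flips 1 -> legal
(3,2): flips 2 -> legal
(3,5): no bracket -> illegal
(3,6): flips 1 -> legal
(4,2): flips 2 -> legal
(5,2): flips 1 -> legal
(5,3): no bracket -> illegal
(5,4): no bracket -> illegal
W mobility = 10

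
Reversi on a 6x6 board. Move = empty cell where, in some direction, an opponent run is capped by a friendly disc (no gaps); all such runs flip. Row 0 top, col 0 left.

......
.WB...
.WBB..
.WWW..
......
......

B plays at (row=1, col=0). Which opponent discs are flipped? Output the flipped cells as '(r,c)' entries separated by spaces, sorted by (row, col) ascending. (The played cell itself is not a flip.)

Dir NW: edge -> no flip
Dir N: first cell '.' (not opp) -> no flip
Dir NE: first cell '.' (not opp) -> no flip
Dir W: edge -> no flip
Dir E: opp run (1,1) capped by B -> flip
Dir SW: edge -> no flip
Dir S: first cell '.' (not opp) -> no flip
Dir SE: opp run (2,1) (3,2), next='.' -> no flip

Answer: (1,1)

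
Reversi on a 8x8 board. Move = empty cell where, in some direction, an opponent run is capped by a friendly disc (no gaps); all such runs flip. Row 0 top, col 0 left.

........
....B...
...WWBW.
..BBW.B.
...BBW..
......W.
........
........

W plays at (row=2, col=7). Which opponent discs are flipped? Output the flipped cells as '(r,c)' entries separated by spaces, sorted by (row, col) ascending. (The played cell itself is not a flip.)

Answer: (3,6)

Derivation:
Dir NW: first cell '.' (not opp) -> no flip
Dir N: first cell '.' (not opp) -> no flip
Dir NE: edge -> no flip
Dir W: first cell 'W' (not opp) -> no flip
Dir E: edge -> no flip
Dir SW: opp run (3,6) capped by W -> flip
Dir S: first cell '.' (not opp) -> no flip
Dir SE: edge -> no flip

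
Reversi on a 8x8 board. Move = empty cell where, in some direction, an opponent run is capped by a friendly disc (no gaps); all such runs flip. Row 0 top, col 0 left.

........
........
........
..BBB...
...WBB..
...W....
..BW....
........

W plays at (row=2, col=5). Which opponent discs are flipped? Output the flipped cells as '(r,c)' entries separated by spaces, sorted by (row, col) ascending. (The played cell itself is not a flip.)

Answer: (3,4)

Derivation:
Dir NW: first cell '.' (not opp) -> no flip
Dir N: first cell '.' (not opp) -> no flip
Dir NE: first cell '.' (not opp) -> no flip
Dir W: first cell '.' (not opp) -> no flip
Dir E: first cell '.' (not opp) -> no flip
Dir SW: opp run (3,4) capped by W -> flip
Dir S: first cell '.' (not opp) -> no flip
Dir SE: first cell '.' (not opp) -> no flip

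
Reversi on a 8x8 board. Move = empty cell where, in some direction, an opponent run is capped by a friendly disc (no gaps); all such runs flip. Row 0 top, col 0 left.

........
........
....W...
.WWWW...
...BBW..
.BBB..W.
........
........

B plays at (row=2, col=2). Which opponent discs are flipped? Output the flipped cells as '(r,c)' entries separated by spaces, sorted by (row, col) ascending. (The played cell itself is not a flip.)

Dir NW: first cell '.' (not opp) -> no flip
Dir N: first cell '.' (not opp) -> no flip
Dir NE: first cell '.' (not opp) -> no flip
Dir W: first cell '.' (not opp) -> no flip
Dir E: first cell '.' (not opp) -> no flip
Dir SW: opp run (3,1), next='.' -> no flip
Dir S: opp run (3,2), next='.' -> no flip
Dir SE: opp run (3,3) capped by B -> flip

Answer: (3,3)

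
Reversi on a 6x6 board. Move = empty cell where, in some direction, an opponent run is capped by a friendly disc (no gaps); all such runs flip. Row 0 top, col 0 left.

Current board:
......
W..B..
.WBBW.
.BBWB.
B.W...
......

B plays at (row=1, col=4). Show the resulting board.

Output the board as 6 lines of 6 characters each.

Place B at (1,4); scan 8 dirs for brackets.
Dir NW: first cell '.' (not opp) -> no flip
Dir N: first cell '.' (not opp) -> no flip
Dir NE: first cell '.' (not opp) -> no flip
Dir W: first cell 'B' (not opp) -> no flip
Dir E: first cell '.' (not opp) -> no flip
Dir SW: first cell 'B' (not opp) -> no flip
Dir S: opp run (2,4) capped by B -> flip
Dir SE: first cell '.' (not opp) -> no flip
All flips: (2,4)

Answer: ......
W..BB.
.WBBB.
.BBWB.
B.W...
......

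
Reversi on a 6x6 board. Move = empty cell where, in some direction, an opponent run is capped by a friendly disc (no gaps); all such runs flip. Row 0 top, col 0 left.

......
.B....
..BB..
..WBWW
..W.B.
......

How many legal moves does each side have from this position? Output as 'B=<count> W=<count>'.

-- B to move --
(2,1): no bracket -> illegal
(2,4): flips 1 -> legal
(2,5): no bracket -> illegal
(3,1): flips 1 -> legal
(4,1): flips 1 -> legal
(4,3): no bracket -> illegal
(4,5): flips 1 -> legal
(5,1): flips 1 -> legal
(5,2): flips 2 -> legal
(5,3): no bracket -> illegal
B mobility = 6
-- W to move --
(0,0): no bracket -> illegal
(0,1): no bracket -> illegal
(0,2): no bracket -> illegal
(1,0): no bracket -> illegal
(1,2): flips 2 -> legal
(1,3): no bracket -> illegal
(1,4): flips 1 -> legal
(2,0): no bracket -> illegal
(2,1): no bracket -> illegal
(2,4): flips 1 -> legal
(3,1): no bracket -> illegal
(4,3): no bracket -> illegal
(4,5): no bracket -> illegal
(5,3): flips 1 -> legal
(5,4): flips 1 -> legal
(5,5): no bracket -> illegal
W mobility = 5

Answer: B=6 W=5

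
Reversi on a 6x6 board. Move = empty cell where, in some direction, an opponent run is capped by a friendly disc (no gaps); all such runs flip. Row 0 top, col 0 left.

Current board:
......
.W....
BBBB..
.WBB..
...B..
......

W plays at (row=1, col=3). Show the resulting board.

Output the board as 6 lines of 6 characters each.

Place W at (1,3); scan 8 dirs for brackets.
Dir NW: first cell '.' (not opp) -> no flip
Dir N: first cell '.' (not opp) -> no flip
Dir NE: first cell '.' (not opp) -> no flip
Dir W: first cell '.' (not opp) -> no flip
Dir E: first cell '.' (not opp) -> no flip
Dir SW: opp run (2,2) capped by W -> flip
Dir S: opp run (2,3) (3,3) (4,3), next='.' -> no flip
Dir SE: first cell '.' (not opp) -> no flip
All flips: (2,2)

Answer: ......
.W.W..
BBWB..
.WBB..
...B..
......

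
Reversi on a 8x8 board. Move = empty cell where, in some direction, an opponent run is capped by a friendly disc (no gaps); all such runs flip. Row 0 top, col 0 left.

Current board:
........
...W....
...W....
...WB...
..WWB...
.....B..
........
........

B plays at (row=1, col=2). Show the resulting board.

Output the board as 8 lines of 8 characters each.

Place B at (1,2); scan 8 dirs for brackets.
Dir NW: first cell '.' (not opp) -> no flip
Dir N: first cell '.' (not opp) -> no flip
Dir NE: first cell '.' (not opp) -> no flip
Dir W: first cell '.' (not opp) -> no flip
Dir E: opp run (1,3), next='.' -> no flip
Dir SW: first cell '.' (not opp) -> no flip
Dir S: first cell '.' (not opp) -> no flip
Dir SE: opp run (2,3) capped by B -> flip
All flips: (2,3)

Answer: ........
..BW....
...B....
...WB...
..WWB...
.....B..
........
........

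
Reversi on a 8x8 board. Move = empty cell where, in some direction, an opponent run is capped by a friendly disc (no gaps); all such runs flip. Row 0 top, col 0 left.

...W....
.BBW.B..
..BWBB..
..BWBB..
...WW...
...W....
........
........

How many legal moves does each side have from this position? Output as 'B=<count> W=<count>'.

-- B to move --
(0,2): flips 1 -> legal
(0,4): flips 1 -> legal
(1,4): flips 2 -> legal
(4,2): flips 1 -> legal
(4,5): no bracket -> illegal
(5,2): flips 1 -> legal
(5,4): flips 2 -> legal
(5,5): flips 2 -> legal
(6,2): flips 2 -> legal
(6,3): no bracket -> illegal
(6,4): no bracket -> illegal
B mobility = 8
-- W to move --
(0,0): flips 2 -> legal
(0,1): flips 1 -> legal
(0,2): no bracket -> illegal
(0,4): no bracket -> illegal
(0,5): no bracket -> illegal
(0,6): flips 2 -> legal
(1,0): flips 2 -> legal
(1,4): flips 2 -> legal
(1,6): flips 2 -> legal
(2,0): no bracket -> illegal
(2,1): flips 3 -> legal
(2,6): flips 3 -> legal
(3,1): flips 2 -> legal
(3,6): flips 2 -> legal
(4,1): flips 1 -> legal
(4,2): no bracket -> illegal
(4,5): flips 1 -> legal
(4,6): flips 2 -> legal
W mobility = 13

Answer: B=8 W=13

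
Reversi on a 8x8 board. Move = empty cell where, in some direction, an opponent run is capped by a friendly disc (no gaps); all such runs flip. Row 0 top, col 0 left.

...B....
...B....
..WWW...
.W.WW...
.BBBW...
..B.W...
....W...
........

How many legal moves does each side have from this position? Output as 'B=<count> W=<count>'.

-- B to move --
(1,1): no bracket -> illegal
(1,2): no bracket -> illegal
(1,4): no bracket -> illegal
(1,5): flips 2 -> legal
(2,0): flips 1 -> legal
(2,1): flips 1 -> legal
(2,5): flips 1 -> legal
(3,0): no bracket -> illegal
(3,2): no bracket -> illegal
(3,5): flips 1 -> legal
(4,0): flips 2 -> legal
(4,5): flips 1 -> legal
(5,3): no bracket -> illegal
(5,5): no bracket -> illegal
(6,3): no bracket -> illegal
(6,5): flips 1 -> legal
(7,3): no bracket -> illegal
(7,4): no bracket -> illegal
(7,5): no bracket -> illegal
B mobility = 8
-- W to move --
(0,2): flips 1 -> legal
(0,4): flips 1 -> legal
(1,2): no bracket -> illegal
(1,4): no bracket -> illegal
(3,0): no bracket -> illegal
(3,2): flips 1 -> legal
(4,0): flips 3 -> legal
(5,0): no bracket -> illegal
(5,1): flips 2 -> legal
(5,3): flips 2 -> legal
(6,1): flips 2 -> legal
(6,2): no bracket -> illegal
(6,3): no bracket -> illegal
W mobility = 7

Answer: B=8 W=7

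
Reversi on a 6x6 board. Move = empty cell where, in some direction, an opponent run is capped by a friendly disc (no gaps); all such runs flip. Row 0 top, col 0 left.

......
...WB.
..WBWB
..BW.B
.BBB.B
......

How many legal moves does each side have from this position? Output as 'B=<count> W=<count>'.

-- B to move --
(0,2): flips 2 -> legal
(0,3): flips 1 -> legal
(0,4): no bracket -> illegal
(1,1): no bracket -> illegal
(1,2): flips 2 -> legal
(1,5): flips 2 -> legal
(2,1): flips 1 -> legal
(3,1): no bracket -> illegal
(3,4): flips 2 -> legal
(4,4): no bracket -> illegal
B mobility = 6
-- W to move --
(0,3): no bracket -> illegal
(0,4): flips 1 -> legal
(0,5): no bracket -> illegal
(1,2): no bracket -> illegal
(1,5): flips 1 -> legal
(2,1): no bracket -> illegal
(3,0): no bracket -> illegal
(3,1): flips 1 -> legal
(3,4): no bracket -> illegal
(4,0): no bracket -> illegal
(4,4): no bracket -> illegal
(5,0): no bracket -> illegal
(5,1): flips 1 -> legal
(5,2): flips 2 -> legal
(5,3): flips 1 -> legal
(5,4): no bracket -> illegal
(5,5): no bracket -> illegal
W mobility = 6

Answer: B=6 W=6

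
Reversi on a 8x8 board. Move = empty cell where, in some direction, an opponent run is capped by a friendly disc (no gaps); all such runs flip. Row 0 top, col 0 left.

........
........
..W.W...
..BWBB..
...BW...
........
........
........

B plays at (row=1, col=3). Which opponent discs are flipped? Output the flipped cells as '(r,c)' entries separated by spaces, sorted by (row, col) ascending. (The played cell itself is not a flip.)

Dir NW: first cell '.' (not opp) -> no flip
Dir N: first cell '.' (not opp) -> no flip
Dir NE: first cell '.' (not opp) -> no flip
Dir W: first cell '.' (not opp) -> no flip
Dir E: first cell '.' (not opp) -> no flip
Dir SW: opp run (2,2), next='.' -> no flip
Dir S: first cell '.' (not opp) -> no flip
Dir SE: opp run (2,4) capped by B -> flip

Answer: (2,4)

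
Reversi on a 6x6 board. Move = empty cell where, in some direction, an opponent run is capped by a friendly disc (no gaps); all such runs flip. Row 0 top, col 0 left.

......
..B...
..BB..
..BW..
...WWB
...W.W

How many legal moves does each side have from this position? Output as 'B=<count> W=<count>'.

Answer: B=3 W=5

Derivation:
-- B to move --
(2,4): no bracket -> illegal
(3,4): flips 1 -> legal
(3,5): no bracket -> illegal
(4,2): flips 2 -> legal
(5,2): no bracket -> illegal
(5,4): flips 1 -> legal
B mobility = 3
-- W to move --
(0,1): no bracket -> illegal
(0,2): no bracket -> illegal
(0,3): no bracket -> illegal
(1,1): flips 1 -> legal
(1,3): flips 1 -> legal
(1,4): no bracket -> illegal
(2,1): flips 1 -> legal
(2,4): no bracket -> illegal
(3,1): flips 1 -> legal
(3,4): no bracket -> illegal
(3,5): flips 1 -> legal
(4,1): no bracket -> illegal
(4,2): no bracket -> illegal
(5,4): no bracket -> illegal
W mobility = 5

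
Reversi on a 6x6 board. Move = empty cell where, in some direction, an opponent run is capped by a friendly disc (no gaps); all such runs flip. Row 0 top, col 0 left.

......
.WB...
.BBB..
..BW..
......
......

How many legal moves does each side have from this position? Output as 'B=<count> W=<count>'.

Answer: B=6 W=2

Derivation:
-- B to move --
(0,0): flips 1 -> legal
(0,1): flips 1 -> legal
(0,2): no bracket -> illegal
(1,0): flips 1 -> legal
(2,0): no bracket -> illegal
(2,4): no bracket -> illegal
(3,4): flips 1 -> legal
(4,2): no bracket -> illegal
(4,3): flips 1 -> legal
(4,4): flips 1 -> legal
B mobility = 6
-- W to move --
(0,1): no bracket -> illegal
(0,2): no bracket -> illegal
(0,3): no bracket -> illegal
(1,0): no bracket -> illegal
(1,3): flips 2 -> legal
(1,4): no bracket -> illegal
(2,0): no bracket -> illegal
(2,4): no bracket -> illegal
(3,0): no bracket -> illegal
(3,1): flips 2 -> legal
(3,4): no bracket -> illegal
(4,1): no bracket -> illegal
(4,2): no bracket -> illegal
(4,3): no bracket -> illegal
W mobility = 2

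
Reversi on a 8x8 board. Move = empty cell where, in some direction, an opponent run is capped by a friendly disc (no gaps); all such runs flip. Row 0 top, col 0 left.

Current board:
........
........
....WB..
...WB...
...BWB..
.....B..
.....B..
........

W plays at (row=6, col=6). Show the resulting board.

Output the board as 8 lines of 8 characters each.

Place W at (6,6); scan 8 dirs for brackets.
Dir NW: opp run (5,5) capped by W -> flip
Dir N: first cell '.' (not opp) -> no flip
Dir NE: first cell '.' (not opp) -> no flip
Dir W: opp run (6,5), next='.' -> no flip
Dir E: first cell '.' (not opp) -> no flip
Dir SW: first cell '.' (not opp) -> no flip
Dir S: first cell '.' (not opp) -> no flip
Dir SE: first cell '.' (not opp) -> no flip
All flips: (5,5)

Answer: ........
........
....WB..
...WB...
...BWB..
.....W..
.....BW.
........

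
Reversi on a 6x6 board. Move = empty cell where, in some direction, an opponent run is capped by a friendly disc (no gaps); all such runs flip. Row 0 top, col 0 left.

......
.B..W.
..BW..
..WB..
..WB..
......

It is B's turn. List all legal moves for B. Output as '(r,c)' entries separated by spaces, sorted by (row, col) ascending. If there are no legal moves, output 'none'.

(0,3): no bracket -> illegal
(0,4): no bracket -> illegal
(0,5): no bracket -> illegal
(1,2): no bracket -> illegal
(1,3): flips 1 -> legal
(1,5): no bracket -> illegal
(2,1): flips 1 -> legal
(2,4): flips 1 -> legal
(2,5): no bracket -> illegal
(3,1): flips 1 -> legal
(3,4): no bracket -> illegal
(4,1): flips 1 -> legal
(5,1): flips 1 -> legal
(5,2): flips 2 -> legal
(5,3): no bracket -> illegal

Answer: (1,3) (2,1) (2,4) (3,1) (4,1) (5,1) (5,2)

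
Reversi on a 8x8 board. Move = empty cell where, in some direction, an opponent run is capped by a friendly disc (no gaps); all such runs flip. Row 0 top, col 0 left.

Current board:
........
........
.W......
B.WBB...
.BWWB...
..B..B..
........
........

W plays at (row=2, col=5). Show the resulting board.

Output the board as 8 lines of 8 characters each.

Place W at (2,5); scan 8 dirs for brackets.
Dir NW: first cell '.' (not opp) -> no flip
Dir N: first cell '.' (not opp) -> no flip
Dir NE: first cell '.' (not opp) -> no flip
Dir W: first cell '.' (not opp) -> no flip
Dir E: first cell '.' (not opp) -> no flip
Dir SW: opp run (3,4) capped by W -> flip
Dir S: first cell '.' (not opp) -> no flip
Dir SE: first cell '.' (not opp) -> no flip
All flips: (3,4)

Answer: ........
........
.W...W..
B.WBW...
.BWWB...
..B..B..
........
........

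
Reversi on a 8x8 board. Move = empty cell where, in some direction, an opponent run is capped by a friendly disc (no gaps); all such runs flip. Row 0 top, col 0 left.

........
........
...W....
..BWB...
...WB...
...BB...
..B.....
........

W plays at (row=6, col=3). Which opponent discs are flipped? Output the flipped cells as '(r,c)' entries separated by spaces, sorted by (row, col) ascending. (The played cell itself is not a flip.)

Dir NW: first cell '.' (not opp) -> no flip
Dir N: opp run (5,3) capped by W -> flip
Dir NE: opp run (5,4), next='.' -> no flip
Dir W: opp run (6,2), next='.' -> no flip
Dir E: first cell '.' (not opp) -> no flip
Dir SW: first cell '.' (not opp) -> no flip
Dir S: first cell '.' (not opp) -> no flip
Dir SE: first cell '.' (not opp) -> no flip

Answer: (5,3)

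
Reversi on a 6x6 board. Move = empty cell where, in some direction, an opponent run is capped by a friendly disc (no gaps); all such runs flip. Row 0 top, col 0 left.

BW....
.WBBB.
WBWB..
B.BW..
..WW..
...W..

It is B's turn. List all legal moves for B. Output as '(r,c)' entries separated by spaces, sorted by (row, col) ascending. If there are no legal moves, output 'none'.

Answer: (0,2) (1,0) (3,1) (3,4) (4,4) (5,2) (5,4)

Derivation:
(0,2): flips 1 -> legal
(1,0): flips 2 -> legal
(2,4): no bracket -> illegal
(3,1): flips 1 -> legal
(3,4): flips 1 -> legal
(4,1): no bracket -> illegal
(4,4): flips 3 -> legal
(5,1): no bracket -> illegal
(5,2): flips 1 -> legal
(5,4): flips 1 -> legal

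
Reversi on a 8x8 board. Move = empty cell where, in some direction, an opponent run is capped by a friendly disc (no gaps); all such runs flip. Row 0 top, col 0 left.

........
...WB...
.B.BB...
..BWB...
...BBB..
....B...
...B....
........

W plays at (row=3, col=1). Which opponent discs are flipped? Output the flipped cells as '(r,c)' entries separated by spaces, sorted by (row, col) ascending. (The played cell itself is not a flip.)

Answer: (3,2)

Derivation:
Dir NW: first cell '.' (not opp) -> no flip
Dir N: opp run (2,1), next='.' -> no flip
Dir NE: first cell '.' (not opp) -> no flip
Dir W: first cell '.' (not opp) -> no flip
Dir E: opp run (3,2) capped by W -> flip
Dir SW: first cell '.' (not opp) -> no flip
Dir S: first cell '.' (not opp) -> no flip
Dir SE: first cell '.' (not opp) -> no flip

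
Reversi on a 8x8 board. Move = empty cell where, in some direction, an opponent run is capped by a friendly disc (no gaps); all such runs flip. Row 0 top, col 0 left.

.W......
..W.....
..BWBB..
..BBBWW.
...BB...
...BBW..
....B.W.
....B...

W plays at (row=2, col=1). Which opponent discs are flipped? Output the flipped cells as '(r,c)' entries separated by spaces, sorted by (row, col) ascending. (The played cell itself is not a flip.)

Dir NW: first cell '.' (not opp) -> no flip
Dir N: first cell '.' (not opp) -> no flip
Dir NE: first cell 'W' (not opp) -> no flip
Dir W: first cell '.' (not opp) -> no flip
Dir E: opp run (2,2) capped by W -> flip
Dir SW: first cell '.' (not opp) -> no flip
Dir S: first cell '.' (not opp) -> no flip
Dir SE: opp run (3,2) (4,3) (5,4), next='.' -> no flip

Answer: (2,2)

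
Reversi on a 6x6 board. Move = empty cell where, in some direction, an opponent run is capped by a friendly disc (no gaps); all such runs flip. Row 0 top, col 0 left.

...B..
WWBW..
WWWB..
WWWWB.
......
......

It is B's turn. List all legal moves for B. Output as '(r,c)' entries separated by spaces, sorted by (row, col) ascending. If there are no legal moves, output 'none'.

(0,0): no bracket -> illegal
(0,1): no bracket -> illegal
(0,2): no bracket -> illegal
(0,4): no bracket -> illegal
(1,4): flips 1 -> legal
(2,4): no bracket -> illegal
(4,0): no bracket -> illegal
(4,1): flips 1 -> legal
(4,2): flips 2 -> legal
(4,3): flips 1 -> legal
(4,4): no bracket -> illegal

Answer: (1,4) (4,1) (4,2) (4,3)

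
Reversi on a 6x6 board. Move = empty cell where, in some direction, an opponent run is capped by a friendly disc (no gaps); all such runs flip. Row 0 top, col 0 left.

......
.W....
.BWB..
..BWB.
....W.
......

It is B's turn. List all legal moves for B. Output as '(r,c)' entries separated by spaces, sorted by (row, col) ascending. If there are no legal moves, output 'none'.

Answer: (0,1) (1,2) (4,3) (5,4)

Derivation:
(0,0): no bracket -> illegal
(0,1): flips 1 -> legal
(0,2): no bracket -> illegal
(1,0): no bracket -> illegal
(1,2): flips 1 -> legal
(1,3): no bracket -> illegal
(2,0): no bracket -> illegal
(2,4): no bracket -> illegal
(3,1): no bracket -> illegal
(3,5): no bracket -> illegal
(4,2): no bracket -> illegal
(4,3): flips 1 -> legal
(4,5): no bracket -> illegal
(5,3): no bracket -> illegal
(5,4): flips 1 -> legal
(5,5): no bracket -> illegal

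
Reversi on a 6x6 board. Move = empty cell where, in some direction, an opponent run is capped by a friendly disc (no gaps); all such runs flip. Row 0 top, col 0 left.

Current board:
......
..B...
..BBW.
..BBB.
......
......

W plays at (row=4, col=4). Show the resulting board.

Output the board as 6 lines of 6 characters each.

Place W at (4,4); scan 8 dirs for brackets.
Dir NW: opp run (3,3) (2,2), next='.' -> no flip
Dir N: opp run (3,4) capped by W -> flip
Dir NE: first cell '.' (not opp) -> no flip
Dir W: first cell '.' (not opp) -> no flip
Dir E: first cell '.' (not opp) -> no flip
Dir SW: first cell '.' (not opp) -> no flip
Dir S: first cell '.' (not opp) -> no flip
Dir SE: first cell '.' (not opp) -> no flip
All flips: (3,4)

Answer: ......
..B...
..BBW.
..BBW.
....W.
......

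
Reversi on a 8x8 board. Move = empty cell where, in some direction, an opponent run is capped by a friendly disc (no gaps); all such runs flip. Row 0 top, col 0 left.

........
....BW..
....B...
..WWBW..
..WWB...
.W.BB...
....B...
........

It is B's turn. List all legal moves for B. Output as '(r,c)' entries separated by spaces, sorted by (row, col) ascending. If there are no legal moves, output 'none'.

Answer: (0,6) (1,6) (2,1) (2,2) (2,3) (2,6) (3,1) (3,6) (4,1) (4,6) (5,2) (6,0)

Derivation:
(0,4): no bracket -> illegal
(0,5): no bracket -> illegal
(0,6): flips 1 -> legal
(1,6): flips 1 -> legal
(2,1): flips 2 -> legal
(2,2): flips 1 -> legal
(2,3): flips 2 -> legal
(2,5): no bracket -> illegal
(2,6): flips 1 -> legal
(3,1): flips 3 -> legal
(3,6): flips 1 -> legal
(4,0): no bracket -> illegal
(4,1): flips 2 -> legal
(4,5): no bracket -> illegal
(4,6): flips 1 -> legal
(5,0): no bracket -> illegal
(5,2): flips 1 -> legal
(6,0): flips 3 -> legal
(6,1): no bracket -> illegal
(6,2): no bracket -> illegal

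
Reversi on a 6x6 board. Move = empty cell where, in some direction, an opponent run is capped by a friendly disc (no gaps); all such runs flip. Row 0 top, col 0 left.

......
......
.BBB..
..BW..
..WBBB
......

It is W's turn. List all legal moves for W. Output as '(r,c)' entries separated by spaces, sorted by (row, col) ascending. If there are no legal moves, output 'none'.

Answer: (1,1) (1,2) (1,3) (3,1) (5,3) (5,5)

Derivation:
(1,0): no bracket -> illegal
(1,1): flips 1 -> legal
(1,2): flips 2 -> legal
(1,3): flips 1 -> legal
(1,4): no bracket -> illegal
(2,0): no bracket -> illegal
(2,4): no bracket -> illegal
(3,0): no bracket -> illegal
(3,1): flips 1 -> legal
(3,4): no bracket -> illegal
(3,5): no bracket -> illegal
(4,1): no bracket -> illegal
(5,2): no bracket -> illegal
(5,3): flips 1 -> legal
(5,4): no bracket -> illegal
(5,5): flips 1 -> legal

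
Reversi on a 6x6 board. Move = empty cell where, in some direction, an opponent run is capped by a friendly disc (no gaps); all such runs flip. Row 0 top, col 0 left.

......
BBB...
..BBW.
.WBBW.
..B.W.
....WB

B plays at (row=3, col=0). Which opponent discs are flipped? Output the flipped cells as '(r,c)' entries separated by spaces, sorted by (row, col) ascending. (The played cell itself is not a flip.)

Answer: (3,1)

Derivation:
Dir NW: edge -> no flip
Dir N: first cell '.' (not opp) -> no flip
Dir NE: first cell '.' (not opp) -> no flip
Dir W: edge -> no flip
Dir E: opp run (3,1) capped by B -> flip
Dir SW: edge -> no flip
Dir S: first cell '.' (not opp) -> no flip
Dir SE: first cell '.' (not opp) -> no flip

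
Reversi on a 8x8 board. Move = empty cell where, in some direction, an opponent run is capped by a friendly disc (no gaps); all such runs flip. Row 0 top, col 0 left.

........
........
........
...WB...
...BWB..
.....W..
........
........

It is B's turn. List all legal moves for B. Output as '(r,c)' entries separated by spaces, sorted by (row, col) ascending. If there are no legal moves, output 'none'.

Answer: (2,3) (3,2) (5,4) (6,5)

Derivation:
(2,2): no bracket -> illegal
(2,3): flips 1 -> legal
(2,4): no bracket -> illegal
(3,2): flips 1 -> legal
(3,5): no bracket -> illegal
(4,2): no bracket -> illegal
(4,6): no bracket -> illegal
(5,3): no bracket -> illegal
(5,4): flips 1 -> legal
(5,6): no bracket -> illegal
(6,4): no bracket -> illegal
(6,5): flips 1 -> legal
(6,6): no bracket -> illegal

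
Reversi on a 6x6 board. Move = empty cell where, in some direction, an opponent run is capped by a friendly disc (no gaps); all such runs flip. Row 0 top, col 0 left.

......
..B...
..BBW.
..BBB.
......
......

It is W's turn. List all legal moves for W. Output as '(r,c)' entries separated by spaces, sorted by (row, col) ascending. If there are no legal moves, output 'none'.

(0,1): no bracket -> illegal
(0,2): no bracket -> illegal
(0,3): no bracket -> illegal
(1,1): no bracket -> illegal
(1,3): no bracket -> illegal
(1,4): no bracket -> illegal
(2,1): flips 2 -> legal
(2,5): no bracket -> illegal
(3,1): no bracket -> illegal
(3,5): no bracket -> illegal
(4,1): no bracket -> illegal
(4,2): flips 1 -> legal
(4,3): no bracket -> illegal
(4,4): flips 1 -> legal
(4,5): no bracket -> illegal

Answer: (2,1) (4,2) (4,4)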